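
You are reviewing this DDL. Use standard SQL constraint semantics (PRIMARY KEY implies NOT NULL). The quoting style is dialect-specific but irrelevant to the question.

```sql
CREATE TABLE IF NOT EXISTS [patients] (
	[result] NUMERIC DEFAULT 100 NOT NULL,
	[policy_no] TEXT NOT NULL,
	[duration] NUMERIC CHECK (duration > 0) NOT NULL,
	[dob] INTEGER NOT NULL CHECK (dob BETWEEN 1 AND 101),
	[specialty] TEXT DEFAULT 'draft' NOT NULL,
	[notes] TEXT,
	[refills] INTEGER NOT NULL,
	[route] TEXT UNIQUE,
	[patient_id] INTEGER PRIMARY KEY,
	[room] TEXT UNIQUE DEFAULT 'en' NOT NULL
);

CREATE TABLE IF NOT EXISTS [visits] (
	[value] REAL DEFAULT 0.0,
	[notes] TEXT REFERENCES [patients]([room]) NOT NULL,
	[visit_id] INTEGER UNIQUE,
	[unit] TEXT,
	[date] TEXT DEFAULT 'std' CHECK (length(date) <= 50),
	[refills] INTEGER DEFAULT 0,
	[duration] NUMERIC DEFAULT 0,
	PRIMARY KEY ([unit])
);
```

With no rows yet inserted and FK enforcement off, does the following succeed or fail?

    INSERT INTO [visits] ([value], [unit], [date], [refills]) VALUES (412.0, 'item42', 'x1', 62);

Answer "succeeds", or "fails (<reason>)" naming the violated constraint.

notes is omitted from the column list and has no DEFAULT, so it would receive NULL.
But notes is declared NOT NULL.

fails (NOT NULL on notes)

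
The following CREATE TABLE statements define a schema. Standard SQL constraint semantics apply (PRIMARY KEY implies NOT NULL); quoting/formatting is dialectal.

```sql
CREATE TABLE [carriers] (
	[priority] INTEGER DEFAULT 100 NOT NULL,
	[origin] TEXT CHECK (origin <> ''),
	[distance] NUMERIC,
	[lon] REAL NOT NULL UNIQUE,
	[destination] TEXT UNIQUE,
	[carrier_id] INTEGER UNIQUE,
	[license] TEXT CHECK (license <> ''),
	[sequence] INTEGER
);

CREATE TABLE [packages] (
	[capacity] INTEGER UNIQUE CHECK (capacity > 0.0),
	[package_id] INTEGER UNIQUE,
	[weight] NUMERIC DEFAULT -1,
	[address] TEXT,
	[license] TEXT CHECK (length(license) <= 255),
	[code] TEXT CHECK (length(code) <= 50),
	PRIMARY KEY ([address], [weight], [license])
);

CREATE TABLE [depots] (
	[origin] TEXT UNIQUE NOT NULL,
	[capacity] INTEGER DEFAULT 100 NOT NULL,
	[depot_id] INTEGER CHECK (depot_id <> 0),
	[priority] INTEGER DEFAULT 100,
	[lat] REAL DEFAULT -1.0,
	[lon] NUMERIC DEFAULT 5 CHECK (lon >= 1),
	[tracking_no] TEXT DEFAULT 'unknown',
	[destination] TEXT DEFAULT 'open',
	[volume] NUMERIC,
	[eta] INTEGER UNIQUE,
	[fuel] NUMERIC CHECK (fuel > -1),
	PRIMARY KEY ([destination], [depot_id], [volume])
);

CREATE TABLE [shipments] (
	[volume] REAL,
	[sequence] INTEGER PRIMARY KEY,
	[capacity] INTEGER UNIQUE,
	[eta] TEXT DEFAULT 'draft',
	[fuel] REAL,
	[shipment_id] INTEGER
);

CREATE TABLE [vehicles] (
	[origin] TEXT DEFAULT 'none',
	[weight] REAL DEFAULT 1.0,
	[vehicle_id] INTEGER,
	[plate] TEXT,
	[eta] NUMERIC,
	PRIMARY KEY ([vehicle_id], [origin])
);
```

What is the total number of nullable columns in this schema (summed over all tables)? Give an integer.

carriers: 6 nullable (origin, distance, destination, carrier_id, license, sequence — PK none and explicit NOT NULL columns excluded).
packages: 3 nullable (capacity, package_id, code — PK (address, weight, license) and explicit NOT NULL columns excluded).
depots: 6 nullable (priority, lat, lon, tracking_no, eta, fuel — PK (destination, depot_id, volume) and explicit NOT NULL columns excluded).
shipments: 5 nullable (volume, capacity, eta, fuel, shipment_id — PK (sequence) and explicit NOT NULL columns excluded).
vehicles: 3 nullable (weight, plate, eta — PK (vehicle_id, origin) and explicit NOT NULL columns excluded).
Total: 6 + 3 + 6 + 5 + 3 = 23.

23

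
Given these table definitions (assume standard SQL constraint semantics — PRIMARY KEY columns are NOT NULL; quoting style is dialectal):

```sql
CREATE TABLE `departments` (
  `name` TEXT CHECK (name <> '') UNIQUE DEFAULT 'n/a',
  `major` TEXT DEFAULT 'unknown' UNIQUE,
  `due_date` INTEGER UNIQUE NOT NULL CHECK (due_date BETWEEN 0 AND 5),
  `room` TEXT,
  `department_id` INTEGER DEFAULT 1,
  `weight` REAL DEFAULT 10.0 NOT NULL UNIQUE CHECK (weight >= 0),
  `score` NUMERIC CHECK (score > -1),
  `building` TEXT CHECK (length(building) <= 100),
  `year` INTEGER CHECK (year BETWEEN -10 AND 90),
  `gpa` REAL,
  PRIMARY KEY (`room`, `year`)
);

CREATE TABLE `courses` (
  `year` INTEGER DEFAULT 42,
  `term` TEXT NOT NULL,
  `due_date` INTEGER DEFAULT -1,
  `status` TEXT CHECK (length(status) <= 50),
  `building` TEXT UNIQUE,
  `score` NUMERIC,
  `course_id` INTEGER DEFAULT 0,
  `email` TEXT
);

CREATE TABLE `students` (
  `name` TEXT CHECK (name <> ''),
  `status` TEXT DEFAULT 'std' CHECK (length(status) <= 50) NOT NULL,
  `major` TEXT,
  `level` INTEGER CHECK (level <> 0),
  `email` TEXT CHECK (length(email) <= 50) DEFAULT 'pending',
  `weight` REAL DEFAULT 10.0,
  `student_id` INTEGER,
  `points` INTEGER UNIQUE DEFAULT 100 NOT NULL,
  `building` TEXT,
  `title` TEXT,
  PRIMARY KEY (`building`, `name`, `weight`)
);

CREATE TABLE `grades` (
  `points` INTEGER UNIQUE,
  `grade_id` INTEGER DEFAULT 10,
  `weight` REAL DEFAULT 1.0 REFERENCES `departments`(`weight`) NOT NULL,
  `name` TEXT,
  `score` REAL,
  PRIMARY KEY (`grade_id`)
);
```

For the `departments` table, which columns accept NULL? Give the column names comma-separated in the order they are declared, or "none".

name, major, department_id, score, building, gpa

- name: CHECK does not forbid NULL (a CHECK constraint passes when its expression is NULL) → nullable.
- major: UNIQUE does not imply NOT NULL → nullable.
- due_date: declared NOT NULL → not nullable.
- room: part of the PRIMARY KEY, which implies NOT NULL → not nullable.
- department_id: DEFAULT only fills an omitted column; an explicit NULL is still allowed → nullable.
- weight: declared NOT NULL → not nullable.
- score: CHECK does not forbid NULL (a CHECK constraint passes when its expression is NULL) → nullable.
- building: CHECK does not forbid NULL (a CHECK constraint passes when its expression is NULL) → nullable.
- year: part of the PRIMARY KEY, which implies NOT NULL → not nullable.
- gpa: no NOT NULL constraint applies → nullable.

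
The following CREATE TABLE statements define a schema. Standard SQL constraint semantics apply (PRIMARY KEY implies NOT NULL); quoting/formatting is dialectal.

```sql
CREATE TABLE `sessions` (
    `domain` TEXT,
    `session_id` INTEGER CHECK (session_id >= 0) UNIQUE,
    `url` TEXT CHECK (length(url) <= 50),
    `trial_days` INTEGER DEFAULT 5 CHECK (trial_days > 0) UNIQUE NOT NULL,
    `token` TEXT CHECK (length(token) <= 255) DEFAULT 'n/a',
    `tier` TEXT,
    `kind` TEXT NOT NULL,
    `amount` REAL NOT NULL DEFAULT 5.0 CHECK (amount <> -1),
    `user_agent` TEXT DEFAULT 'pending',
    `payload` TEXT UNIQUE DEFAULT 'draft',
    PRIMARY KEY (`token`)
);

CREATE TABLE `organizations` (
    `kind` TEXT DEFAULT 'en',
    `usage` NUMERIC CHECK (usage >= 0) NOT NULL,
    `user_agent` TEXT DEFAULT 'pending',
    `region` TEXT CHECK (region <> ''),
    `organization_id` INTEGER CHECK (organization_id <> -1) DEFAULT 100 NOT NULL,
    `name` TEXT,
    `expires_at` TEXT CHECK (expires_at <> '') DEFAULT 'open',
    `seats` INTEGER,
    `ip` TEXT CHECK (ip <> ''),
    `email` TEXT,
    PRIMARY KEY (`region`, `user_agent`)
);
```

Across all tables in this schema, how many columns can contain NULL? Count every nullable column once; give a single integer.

sessions: 6 nullable (domain, session_id, url, tier, user_agent, payload — PK (token) and explicit NOT NULL columns excluded).
organizations: 6 nullable (kind, name, expires_at, seats, ip, email — PK (region, user_agent) and explicit NOT NULL columns excluded).
Total: 6 + 6 = 12.

12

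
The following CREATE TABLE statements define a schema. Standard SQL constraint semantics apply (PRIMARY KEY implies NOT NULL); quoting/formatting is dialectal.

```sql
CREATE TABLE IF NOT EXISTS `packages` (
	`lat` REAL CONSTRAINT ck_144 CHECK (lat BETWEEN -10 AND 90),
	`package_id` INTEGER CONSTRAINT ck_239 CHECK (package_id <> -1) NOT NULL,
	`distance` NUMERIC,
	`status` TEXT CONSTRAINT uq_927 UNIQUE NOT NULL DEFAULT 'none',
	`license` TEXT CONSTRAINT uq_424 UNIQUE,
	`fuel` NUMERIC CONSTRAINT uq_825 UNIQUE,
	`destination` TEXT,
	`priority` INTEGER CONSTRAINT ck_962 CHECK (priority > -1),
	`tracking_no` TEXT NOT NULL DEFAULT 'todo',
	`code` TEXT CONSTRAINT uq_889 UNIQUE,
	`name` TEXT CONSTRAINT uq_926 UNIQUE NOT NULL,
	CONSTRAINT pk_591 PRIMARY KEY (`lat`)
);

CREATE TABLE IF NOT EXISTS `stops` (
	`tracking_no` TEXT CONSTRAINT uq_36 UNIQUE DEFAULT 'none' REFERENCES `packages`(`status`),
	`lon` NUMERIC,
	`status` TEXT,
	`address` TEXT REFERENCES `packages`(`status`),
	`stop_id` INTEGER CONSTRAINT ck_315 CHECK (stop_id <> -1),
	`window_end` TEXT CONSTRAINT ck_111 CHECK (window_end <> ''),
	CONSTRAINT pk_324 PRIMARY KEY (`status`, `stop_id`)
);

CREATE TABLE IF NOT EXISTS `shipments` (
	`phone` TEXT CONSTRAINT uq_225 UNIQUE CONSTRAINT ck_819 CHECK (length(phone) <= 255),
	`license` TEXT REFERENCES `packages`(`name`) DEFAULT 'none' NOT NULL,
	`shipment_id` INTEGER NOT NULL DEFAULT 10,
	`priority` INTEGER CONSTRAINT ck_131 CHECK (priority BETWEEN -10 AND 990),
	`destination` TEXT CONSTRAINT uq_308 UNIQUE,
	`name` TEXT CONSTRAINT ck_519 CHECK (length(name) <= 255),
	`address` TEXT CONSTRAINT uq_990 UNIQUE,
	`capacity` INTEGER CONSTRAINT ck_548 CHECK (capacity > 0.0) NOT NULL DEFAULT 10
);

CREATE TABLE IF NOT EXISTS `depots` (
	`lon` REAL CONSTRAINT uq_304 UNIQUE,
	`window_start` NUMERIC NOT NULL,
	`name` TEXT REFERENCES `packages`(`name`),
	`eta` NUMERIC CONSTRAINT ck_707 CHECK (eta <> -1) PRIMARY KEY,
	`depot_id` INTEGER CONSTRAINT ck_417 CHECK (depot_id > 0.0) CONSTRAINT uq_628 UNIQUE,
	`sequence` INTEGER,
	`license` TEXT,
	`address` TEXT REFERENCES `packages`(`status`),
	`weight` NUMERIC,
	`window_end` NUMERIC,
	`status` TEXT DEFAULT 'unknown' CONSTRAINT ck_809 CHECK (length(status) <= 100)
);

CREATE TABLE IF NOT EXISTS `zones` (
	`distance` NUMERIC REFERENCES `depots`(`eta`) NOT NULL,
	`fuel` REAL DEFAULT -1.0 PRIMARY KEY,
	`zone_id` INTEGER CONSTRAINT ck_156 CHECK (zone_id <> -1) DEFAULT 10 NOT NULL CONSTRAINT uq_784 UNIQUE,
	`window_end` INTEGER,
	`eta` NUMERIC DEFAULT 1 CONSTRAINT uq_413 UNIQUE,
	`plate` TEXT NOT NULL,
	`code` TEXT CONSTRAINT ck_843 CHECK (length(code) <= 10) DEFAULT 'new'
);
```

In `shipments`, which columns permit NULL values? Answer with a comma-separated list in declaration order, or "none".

phone, priority, destination, name, address

- phone: CHECK does not forbid NULL (a CHECK constraint passes when its expression is NULL) → nullable.
- license: declared NOT NULL → not nullable.
- shipment_id: declared NOT NULL → not nullable.
- priority: CHECK does not forbid NULL (a CHECK constraint passes when its expression is NULL) → nullable.
- destination: UNIQUE does not imply NOT NULL → nullable.
- name: CHECK does not forbid NULL (a CHECK constraint passes when its expression is NULL) → nullable.
- address: UNIQUE does not imply NOT NULL → nullable.
- capacity: declared NOT NULL → not nullable.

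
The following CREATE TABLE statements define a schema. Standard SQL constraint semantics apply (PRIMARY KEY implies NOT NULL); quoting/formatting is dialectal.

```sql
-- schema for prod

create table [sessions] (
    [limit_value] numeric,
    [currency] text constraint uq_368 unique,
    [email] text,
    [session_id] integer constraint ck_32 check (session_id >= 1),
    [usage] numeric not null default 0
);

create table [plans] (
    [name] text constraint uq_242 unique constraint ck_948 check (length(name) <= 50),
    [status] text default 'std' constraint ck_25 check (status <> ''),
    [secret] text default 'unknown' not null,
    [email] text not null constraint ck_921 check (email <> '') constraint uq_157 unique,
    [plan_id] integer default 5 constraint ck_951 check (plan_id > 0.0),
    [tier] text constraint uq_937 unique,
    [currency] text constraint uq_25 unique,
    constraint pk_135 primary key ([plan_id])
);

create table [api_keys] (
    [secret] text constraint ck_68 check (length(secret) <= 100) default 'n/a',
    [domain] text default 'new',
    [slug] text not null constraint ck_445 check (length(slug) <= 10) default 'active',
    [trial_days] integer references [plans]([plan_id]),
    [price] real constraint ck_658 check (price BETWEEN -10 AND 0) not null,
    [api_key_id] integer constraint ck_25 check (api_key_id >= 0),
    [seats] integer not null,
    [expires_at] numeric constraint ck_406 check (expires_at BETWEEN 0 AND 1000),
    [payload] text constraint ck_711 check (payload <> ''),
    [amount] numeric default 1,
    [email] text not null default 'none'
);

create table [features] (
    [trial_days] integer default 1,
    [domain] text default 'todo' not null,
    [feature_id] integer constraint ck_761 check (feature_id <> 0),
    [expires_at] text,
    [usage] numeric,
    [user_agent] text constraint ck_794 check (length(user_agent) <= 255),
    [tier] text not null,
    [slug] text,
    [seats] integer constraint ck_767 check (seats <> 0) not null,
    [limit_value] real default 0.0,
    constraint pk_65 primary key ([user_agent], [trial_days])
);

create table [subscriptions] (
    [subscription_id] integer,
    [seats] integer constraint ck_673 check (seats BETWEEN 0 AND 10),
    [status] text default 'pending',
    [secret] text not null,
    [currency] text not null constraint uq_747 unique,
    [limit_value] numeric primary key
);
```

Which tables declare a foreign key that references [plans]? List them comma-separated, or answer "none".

- api_keys.trial_days references plans(plan_id).

api_keys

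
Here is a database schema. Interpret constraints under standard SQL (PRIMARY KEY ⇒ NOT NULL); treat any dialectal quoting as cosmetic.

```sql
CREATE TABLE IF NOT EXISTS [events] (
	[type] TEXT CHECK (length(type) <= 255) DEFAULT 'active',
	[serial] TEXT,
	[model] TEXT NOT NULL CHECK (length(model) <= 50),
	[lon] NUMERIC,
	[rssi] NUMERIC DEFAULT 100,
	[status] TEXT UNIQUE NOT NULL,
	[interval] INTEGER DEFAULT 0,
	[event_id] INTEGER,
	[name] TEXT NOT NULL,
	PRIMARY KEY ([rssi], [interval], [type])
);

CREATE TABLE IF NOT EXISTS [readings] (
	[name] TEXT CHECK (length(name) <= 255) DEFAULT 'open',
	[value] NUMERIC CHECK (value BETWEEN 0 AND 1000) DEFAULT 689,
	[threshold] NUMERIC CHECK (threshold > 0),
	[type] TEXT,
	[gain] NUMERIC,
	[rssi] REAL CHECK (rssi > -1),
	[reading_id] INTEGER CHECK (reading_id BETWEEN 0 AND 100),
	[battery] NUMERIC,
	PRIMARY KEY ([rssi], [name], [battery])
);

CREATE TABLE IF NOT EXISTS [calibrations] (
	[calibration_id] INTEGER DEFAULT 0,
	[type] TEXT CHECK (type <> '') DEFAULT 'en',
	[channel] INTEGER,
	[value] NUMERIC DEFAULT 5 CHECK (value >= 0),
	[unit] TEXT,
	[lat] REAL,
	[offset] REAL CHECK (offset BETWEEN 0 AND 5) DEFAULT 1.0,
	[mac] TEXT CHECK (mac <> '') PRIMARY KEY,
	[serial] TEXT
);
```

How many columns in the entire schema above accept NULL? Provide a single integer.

16

events: 3 nullable (serial, lon, event_id — PK (rssi, interval, type) and explicit NOT NULL columns excluded).
readings: 5 nullable (value, threshold, type, gain, reading_id — PK (rssi, name, battery) and explicit NOT NULL columns excluded).
calibrations: 8 nullable (calibration_id, type, channel, value, unit, lat, offset, serial — PK (mac) and explicit NOT NULL columns excluded).
Total: 3 + 5 + 8 = 16.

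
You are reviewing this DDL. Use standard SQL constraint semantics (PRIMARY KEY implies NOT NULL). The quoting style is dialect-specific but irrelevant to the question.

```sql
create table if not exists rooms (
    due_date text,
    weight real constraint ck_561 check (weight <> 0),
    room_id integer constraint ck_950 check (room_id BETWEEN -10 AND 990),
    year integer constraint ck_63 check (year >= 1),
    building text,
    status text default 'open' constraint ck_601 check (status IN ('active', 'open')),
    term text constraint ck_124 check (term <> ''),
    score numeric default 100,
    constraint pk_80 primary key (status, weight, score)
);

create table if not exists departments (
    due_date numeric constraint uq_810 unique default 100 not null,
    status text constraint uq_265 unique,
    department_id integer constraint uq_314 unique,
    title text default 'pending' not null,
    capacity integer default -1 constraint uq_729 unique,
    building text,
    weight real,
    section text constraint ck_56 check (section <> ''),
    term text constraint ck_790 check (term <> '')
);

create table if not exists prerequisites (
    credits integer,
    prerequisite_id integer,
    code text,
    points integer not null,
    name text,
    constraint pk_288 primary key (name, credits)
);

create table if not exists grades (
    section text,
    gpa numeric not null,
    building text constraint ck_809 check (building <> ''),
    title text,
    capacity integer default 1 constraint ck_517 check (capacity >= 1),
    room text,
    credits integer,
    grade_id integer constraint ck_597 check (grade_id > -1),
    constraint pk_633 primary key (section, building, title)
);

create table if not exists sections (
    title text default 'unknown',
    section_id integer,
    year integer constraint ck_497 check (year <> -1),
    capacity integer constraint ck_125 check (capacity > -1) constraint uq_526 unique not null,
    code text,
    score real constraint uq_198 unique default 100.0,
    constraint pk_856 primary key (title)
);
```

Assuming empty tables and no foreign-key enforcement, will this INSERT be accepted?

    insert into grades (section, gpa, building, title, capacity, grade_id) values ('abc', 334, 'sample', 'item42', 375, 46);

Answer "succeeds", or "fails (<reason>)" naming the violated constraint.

NOT NULL columns: building is supplied; gpa is supplied; section is supplied; title is supplied.
CHECK constraints: 'sample' satisfies (building <> ''); 375 satisfies (capacity >= 1); 46 satisfies (grade_id > -1).
No constraint is violated.

succeeds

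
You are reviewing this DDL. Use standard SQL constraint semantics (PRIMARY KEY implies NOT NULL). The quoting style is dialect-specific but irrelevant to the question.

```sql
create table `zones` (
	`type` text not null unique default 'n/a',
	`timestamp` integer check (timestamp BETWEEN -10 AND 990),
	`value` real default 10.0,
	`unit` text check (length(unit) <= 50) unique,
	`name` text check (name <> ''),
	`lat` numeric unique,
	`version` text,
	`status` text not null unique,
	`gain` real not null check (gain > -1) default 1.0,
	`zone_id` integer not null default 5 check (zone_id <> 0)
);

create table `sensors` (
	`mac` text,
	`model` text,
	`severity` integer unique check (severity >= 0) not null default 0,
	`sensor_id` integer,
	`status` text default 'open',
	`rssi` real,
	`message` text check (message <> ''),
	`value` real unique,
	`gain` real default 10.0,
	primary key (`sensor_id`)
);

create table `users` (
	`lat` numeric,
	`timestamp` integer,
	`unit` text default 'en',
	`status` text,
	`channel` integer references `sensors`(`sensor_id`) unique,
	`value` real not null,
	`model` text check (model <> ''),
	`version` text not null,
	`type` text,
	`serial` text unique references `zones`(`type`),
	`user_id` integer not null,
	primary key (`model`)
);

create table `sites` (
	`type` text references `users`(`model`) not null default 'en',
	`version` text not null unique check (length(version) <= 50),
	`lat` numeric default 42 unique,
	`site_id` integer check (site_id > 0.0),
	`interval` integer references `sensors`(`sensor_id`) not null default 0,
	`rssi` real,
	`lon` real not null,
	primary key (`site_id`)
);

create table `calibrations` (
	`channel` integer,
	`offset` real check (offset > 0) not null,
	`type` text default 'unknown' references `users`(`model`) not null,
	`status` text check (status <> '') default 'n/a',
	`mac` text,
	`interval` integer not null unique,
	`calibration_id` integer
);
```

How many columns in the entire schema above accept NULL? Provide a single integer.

zones: 6 nullable (timestamp, value, unit, name, lat, version — PK none and explicit NOT NULL columns excluded).
sensors: 7 nullable (mac, model, status, rssi, message, value, gain — PK (sensor_id) and explicit NOT NULL columns excluded).
users: 7 nullable (lat, timestamp, unit, status, channel, type, serial — PK (model) and explicit NOT NULL columns excluded).
sites: 2 nullable (lat, rssi — PK (site_id) and explicit NOT NULL columns excluded).
calibrations: 4 nullable (channel, status, mac, calibration_id — PK none and explicit NOT NULL columns excluded).
Total: 6 + 7 + 7 + 2 + 4 = 26.

26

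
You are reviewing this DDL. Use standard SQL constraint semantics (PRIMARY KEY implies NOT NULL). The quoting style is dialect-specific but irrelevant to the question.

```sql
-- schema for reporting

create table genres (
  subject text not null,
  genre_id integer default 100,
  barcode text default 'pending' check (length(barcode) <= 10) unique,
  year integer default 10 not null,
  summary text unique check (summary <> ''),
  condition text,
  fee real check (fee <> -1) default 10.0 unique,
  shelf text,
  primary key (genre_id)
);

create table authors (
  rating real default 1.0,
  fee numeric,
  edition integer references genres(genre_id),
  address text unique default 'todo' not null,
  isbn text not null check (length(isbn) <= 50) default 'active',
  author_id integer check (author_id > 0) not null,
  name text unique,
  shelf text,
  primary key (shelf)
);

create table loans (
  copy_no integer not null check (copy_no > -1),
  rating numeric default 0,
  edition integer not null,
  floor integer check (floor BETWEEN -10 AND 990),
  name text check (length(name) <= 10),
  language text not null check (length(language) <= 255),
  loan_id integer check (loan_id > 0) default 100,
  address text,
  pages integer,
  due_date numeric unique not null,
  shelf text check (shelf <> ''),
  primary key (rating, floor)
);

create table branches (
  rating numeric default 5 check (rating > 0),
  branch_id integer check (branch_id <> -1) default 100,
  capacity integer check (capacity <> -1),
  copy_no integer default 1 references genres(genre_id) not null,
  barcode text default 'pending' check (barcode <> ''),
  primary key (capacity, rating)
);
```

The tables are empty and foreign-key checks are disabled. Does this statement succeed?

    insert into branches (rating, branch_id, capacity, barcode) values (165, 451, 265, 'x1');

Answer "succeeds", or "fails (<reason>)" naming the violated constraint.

NOT NULL columns: capacity is supplied; copy_no defaults to 1; rating is supplied.
CHECK constraints: 165 satisfies (rating > 0); 451 satisfies (branch_id <> -1); 265 satisfies (capacity <> -1); 'x1' satisfies (barcode <> '').
No constraint is violated.

succeeds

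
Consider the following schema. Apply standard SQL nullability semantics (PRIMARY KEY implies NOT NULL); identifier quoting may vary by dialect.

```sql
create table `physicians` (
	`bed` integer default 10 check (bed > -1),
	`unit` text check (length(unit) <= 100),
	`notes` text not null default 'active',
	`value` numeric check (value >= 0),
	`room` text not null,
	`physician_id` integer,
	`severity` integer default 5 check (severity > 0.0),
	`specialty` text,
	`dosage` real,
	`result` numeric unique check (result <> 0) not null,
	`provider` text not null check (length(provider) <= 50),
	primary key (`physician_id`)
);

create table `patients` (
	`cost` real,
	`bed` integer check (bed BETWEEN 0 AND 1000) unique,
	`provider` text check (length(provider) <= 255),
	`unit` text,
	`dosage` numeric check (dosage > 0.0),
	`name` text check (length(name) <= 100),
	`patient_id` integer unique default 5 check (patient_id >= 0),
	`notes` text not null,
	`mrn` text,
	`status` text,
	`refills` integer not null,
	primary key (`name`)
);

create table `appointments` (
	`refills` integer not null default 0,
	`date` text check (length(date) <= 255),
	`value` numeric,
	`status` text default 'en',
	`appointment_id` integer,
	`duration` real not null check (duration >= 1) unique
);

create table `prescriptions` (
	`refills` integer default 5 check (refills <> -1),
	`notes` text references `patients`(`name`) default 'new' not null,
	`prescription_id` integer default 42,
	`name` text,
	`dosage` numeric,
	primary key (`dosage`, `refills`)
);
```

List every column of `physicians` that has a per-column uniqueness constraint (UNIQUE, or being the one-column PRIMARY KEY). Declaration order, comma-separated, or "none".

physician_id, result

- bed: no UNIQUE or single-column PK constraint.
- unit: no UNIQUE or single-column PK constraint.
- notes: no UNIQUE or single-column PK constraint.
- value: no UNIQUE or single-column PK constraint.
- room: no UNIQUE or single-column PK constraint.
- physician_id: single-column PRIMARY KEY → unique.
- severity: no UNIQUE or single-column PK constraint.
- specialty: no UNIQUE or single-column PK constraint.
- dosage: no UNIQUE or single-column PK constraint.
- result: declared UNIQUE → unique.
- provider: no UNIQUE or single-column PK constraint.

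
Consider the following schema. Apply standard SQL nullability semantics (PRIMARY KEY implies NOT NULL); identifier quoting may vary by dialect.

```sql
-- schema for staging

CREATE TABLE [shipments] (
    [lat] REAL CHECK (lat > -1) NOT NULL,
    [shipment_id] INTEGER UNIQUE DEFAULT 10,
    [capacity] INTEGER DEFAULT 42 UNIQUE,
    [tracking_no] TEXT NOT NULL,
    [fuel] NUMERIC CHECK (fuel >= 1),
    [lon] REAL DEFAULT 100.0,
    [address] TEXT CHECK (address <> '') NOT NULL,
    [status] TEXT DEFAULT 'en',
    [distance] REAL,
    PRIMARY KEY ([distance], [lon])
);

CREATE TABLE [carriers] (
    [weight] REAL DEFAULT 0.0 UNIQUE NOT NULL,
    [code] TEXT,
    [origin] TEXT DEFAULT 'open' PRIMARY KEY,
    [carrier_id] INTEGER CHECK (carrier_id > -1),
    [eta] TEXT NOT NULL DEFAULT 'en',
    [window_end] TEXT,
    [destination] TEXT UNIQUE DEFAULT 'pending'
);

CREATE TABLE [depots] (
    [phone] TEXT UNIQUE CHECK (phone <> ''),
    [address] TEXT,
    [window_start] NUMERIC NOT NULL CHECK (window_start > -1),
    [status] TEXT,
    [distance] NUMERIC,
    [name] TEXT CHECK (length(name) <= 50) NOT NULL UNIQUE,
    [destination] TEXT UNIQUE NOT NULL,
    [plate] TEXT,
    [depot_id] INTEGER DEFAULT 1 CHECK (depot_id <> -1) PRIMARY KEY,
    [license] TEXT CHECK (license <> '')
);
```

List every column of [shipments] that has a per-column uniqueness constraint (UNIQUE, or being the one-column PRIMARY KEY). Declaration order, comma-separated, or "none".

- lat: no UNIQUE or single-column PK constraint.
- shipment_id: declared UNIQUE → unique.
- capacity: declared UNIQUE → unique.
- tracking_no: no UNIQUE or single-column PK constraint.
- fuel: no UNIQUE or single-column PK constraint.
- lon: part of a composite PRIMARY KEY — only the tuple is unique, not this column on its own.
- address: no UNIQUE or single-column PK constraint.
- status: no UNIQUE or single-column PK constraint.
- distance: part of a composite PRIMARY KEY — only the tuple is unique, not this column on its own.

shipment_id, capacity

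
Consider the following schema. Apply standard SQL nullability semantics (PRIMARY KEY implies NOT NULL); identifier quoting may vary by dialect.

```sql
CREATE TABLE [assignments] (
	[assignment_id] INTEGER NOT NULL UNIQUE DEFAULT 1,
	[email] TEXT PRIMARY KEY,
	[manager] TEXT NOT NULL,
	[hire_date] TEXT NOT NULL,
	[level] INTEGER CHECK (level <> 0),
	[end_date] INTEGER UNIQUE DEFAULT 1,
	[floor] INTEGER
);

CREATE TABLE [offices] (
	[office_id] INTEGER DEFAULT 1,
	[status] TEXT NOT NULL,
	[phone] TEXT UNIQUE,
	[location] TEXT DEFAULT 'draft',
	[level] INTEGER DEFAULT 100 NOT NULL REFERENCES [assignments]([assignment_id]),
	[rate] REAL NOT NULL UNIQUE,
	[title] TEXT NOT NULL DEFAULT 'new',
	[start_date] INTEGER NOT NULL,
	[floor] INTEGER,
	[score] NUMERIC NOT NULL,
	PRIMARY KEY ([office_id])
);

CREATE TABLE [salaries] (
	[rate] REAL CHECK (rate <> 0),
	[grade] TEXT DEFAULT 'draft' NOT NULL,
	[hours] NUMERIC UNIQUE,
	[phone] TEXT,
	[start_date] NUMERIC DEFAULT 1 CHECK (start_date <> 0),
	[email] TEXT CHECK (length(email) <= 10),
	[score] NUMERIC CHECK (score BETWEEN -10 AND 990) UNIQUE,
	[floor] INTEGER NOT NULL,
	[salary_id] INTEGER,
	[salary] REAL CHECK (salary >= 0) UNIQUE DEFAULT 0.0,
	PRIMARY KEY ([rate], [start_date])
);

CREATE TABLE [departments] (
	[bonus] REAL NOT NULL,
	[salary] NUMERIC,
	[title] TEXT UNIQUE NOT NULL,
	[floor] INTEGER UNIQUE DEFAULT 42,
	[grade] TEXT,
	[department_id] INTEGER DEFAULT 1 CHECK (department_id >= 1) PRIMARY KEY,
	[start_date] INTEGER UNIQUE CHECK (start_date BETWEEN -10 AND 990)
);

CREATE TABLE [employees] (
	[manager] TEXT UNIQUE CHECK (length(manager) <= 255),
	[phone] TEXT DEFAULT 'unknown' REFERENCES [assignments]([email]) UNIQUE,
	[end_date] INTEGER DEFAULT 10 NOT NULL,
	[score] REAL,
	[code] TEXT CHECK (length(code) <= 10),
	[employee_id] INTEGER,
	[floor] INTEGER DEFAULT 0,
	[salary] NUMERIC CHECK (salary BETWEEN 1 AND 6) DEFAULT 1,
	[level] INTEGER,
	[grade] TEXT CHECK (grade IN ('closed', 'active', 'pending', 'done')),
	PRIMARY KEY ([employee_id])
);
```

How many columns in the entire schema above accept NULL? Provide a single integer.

24

assignments: 3 nullable (level, end_date, floor — PK (email) and explicit NOT NULL columns excluded).
offices: 3 nullable (phone, location, floor — PK (office_id) and explicit NOT NULL columns excluded).
salaries: 6 nullable (hours, phone, email, score, salary_id, salary — PK (rate, start_date) and explicit NOT NULL columns excluded).
departments: 4 nullable (salary, floor, grade, start_date — PK (department_id) and explicit NOT NULL columns excluded).
employees: 8 nullable (manager, phone, score, code, floor, salary, level, grade — PK (employee_id) and explicit NOT NULL columns excluded).
Total: 3 + 3 + 6 + 4 + 8 = 24.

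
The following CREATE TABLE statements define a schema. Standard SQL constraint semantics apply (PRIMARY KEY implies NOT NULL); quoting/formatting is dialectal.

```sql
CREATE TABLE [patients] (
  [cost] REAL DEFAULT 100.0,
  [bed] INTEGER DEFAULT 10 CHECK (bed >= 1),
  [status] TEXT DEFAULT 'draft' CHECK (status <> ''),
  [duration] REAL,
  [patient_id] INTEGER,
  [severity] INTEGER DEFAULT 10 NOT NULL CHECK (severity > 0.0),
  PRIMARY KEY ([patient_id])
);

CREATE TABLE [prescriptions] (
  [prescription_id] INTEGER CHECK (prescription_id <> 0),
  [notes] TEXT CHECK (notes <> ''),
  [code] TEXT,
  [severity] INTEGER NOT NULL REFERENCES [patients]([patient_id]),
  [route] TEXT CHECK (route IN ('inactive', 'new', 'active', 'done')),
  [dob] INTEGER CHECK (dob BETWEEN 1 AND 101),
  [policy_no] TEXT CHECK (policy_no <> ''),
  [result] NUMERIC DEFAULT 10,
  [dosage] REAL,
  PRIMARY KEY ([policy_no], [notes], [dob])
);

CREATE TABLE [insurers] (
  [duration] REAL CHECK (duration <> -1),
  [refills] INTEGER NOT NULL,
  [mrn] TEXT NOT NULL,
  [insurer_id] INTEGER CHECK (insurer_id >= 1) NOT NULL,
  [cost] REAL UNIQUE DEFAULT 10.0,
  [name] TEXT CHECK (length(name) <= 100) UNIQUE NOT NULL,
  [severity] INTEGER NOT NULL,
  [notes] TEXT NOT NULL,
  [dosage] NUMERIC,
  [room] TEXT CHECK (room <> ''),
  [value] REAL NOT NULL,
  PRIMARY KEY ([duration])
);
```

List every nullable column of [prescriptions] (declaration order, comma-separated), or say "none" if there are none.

- prescription_id: CHECK does not forbid NULL (a CHECK constraint passes when its expression is NULL) → nullable.
- notes: part of the PRIMARY KEY, which implies NOT NULL → not nullable.
- code: no NOT NULL constraint applies → nullable.
- severity: declared NOT NULL → not nullable.
- route: CHECK does not forbid NULL (a CHECK constraint passes when its expression is NULL) → nullable.
- dob: part of the PRIMARY KEY, which implies NOT NULL → not nullable.
- policy_no: part of the PRIMARY KEY, which implies NOT NULL → not nullable.
- result: DEFAULT only fills an omitted column; an explicit NULL is still allowed → nullable.
- dosage: no NOT NULL constraint applies → nullable.

prescription_id, code, route, result, dosage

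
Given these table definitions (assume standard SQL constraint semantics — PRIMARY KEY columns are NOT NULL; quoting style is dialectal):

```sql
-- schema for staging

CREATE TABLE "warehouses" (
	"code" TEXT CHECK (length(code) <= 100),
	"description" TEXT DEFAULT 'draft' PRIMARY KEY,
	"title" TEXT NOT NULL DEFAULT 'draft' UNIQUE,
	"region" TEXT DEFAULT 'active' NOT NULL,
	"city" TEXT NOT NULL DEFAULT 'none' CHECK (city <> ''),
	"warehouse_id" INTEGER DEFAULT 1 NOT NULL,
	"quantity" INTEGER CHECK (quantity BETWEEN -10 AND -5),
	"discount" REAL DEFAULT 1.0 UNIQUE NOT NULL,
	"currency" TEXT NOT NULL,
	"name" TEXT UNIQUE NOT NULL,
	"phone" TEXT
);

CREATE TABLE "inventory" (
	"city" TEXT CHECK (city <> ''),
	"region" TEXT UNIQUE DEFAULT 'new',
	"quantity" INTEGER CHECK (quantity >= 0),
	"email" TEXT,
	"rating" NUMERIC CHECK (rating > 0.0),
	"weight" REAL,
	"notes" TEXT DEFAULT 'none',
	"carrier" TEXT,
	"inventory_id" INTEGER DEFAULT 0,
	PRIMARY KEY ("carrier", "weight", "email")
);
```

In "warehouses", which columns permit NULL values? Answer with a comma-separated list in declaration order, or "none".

code, quantity, phone

- code: CHECK does not forbid NULL (a CHECK constraint passes when its expression is NULL) → nullable.
- description: part of the PRIMARY KEY, which implies NOT NULL → not nullable.
- title: declared NOT NULL → not nullable.
- region: declared NOT NULL → not nullable.
- city: declared NOT NULL → not nullable.
- warehouse_id: declared NOT NULL → not nullable.
- quantity: CHECK does not forbid NULL (a CHECK constraint passes when its expression is NULL) → nullable.
- discount: declared NOT NULL → not nullable.
- currency: declared NOT NULL → not nullable.
- name: declared NOT NULL → not nullable.
- phone: no NOT NULL constraint applies → nullable.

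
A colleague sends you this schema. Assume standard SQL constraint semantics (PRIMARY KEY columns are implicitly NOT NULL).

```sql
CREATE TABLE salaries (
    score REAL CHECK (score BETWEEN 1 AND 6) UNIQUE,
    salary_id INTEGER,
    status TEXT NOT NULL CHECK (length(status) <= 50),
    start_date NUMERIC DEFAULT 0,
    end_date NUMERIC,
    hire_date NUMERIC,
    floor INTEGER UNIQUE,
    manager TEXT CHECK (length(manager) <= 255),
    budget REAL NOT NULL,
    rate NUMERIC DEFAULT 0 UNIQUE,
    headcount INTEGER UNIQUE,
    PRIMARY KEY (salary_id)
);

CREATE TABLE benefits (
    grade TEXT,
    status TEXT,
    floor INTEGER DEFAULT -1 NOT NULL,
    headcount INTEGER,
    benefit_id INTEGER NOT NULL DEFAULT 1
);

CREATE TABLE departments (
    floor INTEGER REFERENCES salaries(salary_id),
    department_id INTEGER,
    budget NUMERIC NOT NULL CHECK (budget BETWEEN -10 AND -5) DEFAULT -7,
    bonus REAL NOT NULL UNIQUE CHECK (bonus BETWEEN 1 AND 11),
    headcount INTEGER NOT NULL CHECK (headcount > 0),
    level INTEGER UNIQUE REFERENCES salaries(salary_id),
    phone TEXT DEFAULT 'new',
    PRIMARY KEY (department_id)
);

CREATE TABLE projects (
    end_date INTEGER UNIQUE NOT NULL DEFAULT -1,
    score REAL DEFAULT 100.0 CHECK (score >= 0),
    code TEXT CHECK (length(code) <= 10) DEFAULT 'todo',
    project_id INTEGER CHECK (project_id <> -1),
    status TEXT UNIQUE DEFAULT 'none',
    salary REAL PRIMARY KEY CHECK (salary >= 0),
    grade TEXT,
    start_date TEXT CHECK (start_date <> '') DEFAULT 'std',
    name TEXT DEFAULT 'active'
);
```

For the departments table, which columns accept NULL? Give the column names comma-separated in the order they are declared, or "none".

- floor: a foreign key column may be NULL unless separately constrained → nullable.
- department_id: part of the PRIMARY KEY, which implies NOT NULL → not nullable.
- budget: declared NOT NULL → not nullable.
- bonus: declared NOT NULL → not nullable.
- headcount: declared NOT NULL → not nullable.
- level: a foreign key column may be NULL unless separately constrained → nullable.
- phone: DEFAULT only fills an omitted column; an explicit NULL is still allowed → nullable.

floor, level, phone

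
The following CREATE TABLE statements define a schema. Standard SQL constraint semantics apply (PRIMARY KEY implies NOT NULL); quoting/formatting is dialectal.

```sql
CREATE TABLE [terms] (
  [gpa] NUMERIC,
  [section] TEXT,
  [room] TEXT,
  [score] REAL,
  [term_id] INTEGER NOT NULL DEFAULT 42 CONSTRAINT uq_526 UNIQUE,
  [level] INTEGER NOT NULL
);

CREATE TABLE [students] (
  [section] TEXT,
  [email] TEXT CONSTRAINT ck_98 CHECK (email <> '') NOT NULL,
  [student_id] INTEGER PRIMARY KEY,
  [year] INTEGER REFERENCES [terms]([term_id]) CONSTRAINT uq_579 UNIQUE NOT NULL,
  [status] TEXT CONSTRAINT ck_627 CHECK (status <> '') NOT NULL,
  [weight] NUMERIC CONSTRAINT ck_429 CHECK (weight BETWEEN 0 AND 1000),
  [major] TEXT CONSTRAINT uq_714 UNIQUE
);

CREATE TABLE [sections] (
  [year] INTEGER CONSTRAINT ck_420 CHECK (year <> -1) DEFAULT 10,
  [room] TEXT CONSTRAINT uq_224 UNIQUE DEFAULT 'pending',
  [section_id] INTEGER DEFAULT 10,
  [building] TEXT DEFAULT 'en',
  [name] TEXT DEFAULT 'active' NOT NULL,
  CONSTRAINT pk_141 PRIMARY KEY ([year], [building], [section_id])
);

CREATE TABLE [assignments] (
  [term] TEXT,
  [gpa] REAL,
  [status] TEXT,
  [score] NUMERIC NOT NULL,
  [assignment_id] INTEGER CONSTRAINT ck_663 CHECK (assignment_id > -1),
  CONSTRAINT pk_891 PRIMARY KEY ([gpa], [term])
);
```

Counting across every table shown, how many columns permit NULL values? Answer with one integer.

10

terms: 4 nullable (gpa, section, room, score — PK none and explicit NOT NULL columns excluded).
students: 3 nullable (section, weight, major — PK (student_id) and explicit NOT NULL columns excluded).
sections: 1 nullable (room — PK (year, building, section_id) and explicit NOT NULL columns excluded).
assignments: 2 nullable (status, assignment_id — PK (gpa, term) and explicit NOT NULL columns excluded).
Total: 4 + 3 + 1 + 2 = 10.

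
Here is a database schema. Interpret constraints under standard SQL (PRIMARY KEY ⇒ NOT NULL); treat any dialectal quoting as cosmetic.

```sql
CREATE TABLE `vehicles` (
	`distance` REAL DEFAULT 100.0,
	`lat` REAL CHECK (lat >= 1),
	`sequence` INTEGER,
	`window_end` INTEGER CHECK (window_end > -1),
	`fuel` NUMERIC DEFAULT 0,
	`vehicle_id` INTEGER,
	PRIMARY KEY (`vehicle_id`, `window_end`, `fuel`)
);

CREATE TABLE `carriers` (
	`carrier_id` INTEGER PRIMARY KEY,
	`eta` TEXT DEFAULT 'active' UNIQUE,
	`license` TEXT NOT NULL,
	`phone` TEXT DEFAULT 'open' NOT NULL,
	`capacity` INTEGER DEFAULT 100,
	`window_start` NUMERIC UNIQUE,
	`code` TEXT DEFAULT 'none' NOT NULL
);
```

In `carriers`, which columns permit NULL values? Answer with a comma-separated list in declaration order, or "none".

eta, capacity, window_start

- carrier_id: part of the PRIMARY KEY, which implies NOT NULL → not nullable.
- eta: UNIQUE does not imply NOT NULL → nullable.
- license: declared NOT NULL → not nullable.
- phone: declared NOT NULL → not nullable.
- capacity: DEFAULT only fills an omitted column; an explicit NULL is still allowed → nullable.
- window_start: UNIQUE does not imply NOT NULL → nullable.
- code: declared NOT NULL → not nullable.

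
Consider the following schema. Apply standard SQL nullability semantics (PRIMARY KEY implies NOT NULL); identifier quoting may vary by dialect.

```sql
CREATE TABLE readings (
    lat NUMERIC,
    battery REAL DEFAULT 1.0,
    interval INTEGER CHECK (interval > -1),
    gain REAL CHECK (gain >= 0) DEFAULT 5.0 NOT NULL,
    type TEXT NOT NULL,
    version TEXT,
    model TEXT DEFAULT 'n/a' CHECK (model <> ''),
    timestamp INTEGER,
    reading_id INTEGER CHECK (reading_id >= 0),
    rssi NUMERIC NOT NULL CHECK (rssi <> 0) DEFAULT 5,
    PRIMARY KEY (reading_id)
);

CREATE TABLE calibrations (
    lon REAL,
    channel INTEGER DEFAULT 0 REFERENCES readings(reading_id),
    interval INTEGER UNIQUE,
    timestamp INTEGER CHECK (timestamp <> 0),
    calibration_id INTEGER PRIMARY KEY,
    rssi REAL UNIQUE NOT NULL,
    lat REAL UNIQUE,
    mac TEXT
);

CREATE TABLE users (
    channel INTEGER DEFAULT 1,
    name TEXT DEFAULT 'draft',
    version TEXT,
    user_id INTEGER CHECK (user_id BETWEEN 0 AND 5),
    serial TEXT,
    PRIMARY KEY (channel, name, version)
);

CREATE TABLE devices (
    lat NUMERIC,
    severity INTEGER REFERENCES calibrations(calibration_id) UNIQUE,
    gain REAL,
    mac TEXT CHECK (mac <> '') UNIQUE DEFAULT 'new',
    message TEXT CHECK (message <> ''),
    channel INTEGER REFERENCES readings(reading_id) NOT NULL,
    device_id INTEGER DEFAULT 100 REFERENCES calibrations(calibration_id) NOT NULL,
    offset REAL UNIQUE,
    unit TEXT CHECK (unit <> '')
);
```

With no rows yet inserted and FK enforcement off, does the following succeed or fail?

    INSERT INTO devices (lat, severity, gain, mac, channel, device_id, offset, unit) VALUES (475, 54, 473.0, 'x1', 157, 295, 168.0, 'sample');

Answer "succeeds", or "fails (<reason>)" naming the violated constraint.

succeeds

NOT NULL columns: channel is supplied; device_id is supplied.
CHECK constraints: 'x1' satisfies (mac <> ''); 'sample' satisfies (unit <> '').
No constraint is violated.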